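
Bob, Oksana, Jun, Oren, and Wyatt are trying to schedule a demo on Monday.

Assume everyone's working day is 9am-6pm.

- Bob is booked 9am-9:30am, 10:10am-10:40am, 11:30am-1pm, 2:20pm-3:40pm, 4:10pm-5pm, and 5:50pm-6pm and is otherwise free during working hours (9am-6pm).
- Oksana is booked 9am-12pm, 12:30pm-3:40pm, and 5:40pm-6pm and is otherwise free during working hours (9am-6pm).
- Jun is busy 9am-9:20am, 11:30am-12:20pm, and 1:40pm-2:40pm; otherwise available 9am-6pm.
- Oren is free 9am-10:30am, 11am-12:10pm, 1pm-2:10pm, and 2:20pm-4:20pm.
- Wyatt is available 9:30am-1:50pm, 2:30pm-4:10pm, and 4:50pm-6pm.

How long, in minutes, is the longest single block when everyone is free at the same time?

30 minutes

Bob free within 09:00–18:00: 09:30–10:10, 10:40–11:30, 13:00–14:20, 15:40–16:10, 17:00–17:50.
Oksana free within 09:00–18:00: 12:00–12:30, 15:40–17:40.
Jun free within 09:00–18:00: 09:20–11:30, 12:20–13:40, 14:40–18:00.
Bob ∩ Oksana: 15:40–16:10, 17:00–17:40.
Bob ∩ Oksana ∩ Jun: 15:40–16:10, 17:00–17:40.
Bob ∩ Oksana ∩ Jun ∩ Oren: 15:40–16:10.
Bob ∩ Oksana ∩ Jun ∩ Oren ∩ Wyatt: 15:40–16:10.
Single common window of 30 minutes.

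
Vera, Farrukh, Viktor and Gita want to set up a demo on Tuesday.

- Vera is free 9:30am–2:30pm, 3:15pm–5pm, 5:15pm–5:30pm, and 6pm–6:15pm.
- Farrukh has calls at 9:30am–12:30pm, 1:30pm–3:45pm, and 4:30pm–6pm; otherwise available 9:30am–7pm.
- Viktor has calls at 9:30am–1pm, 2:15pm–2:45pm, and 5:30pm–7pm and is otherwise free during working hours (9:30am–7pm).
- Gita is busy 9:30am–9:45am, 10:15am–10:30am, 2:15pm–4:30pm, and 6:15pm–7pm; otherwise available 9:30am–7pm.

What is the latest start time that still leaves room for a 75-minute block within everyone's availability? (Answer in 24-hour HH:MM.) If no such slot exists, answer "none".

none

Farrukh free within 09:30–19:00: 12:30–13:30, 15:45–16:30, 18:00–19:00.
Viktor free within 09:30–19:00: 13:00–14:15, 14:45–17:30.
Gita free within 09:30–19:00: 09:45–10:15, 10:30–14:15, 16:30–18:15.
Vera ∩ Farrukh: 12:30–13:30, 15:45–16:30, 18:00–18:15.
Vera ∩ Farrukh ∩ Viktor: 13:00–13:30, 15:45–16:30.
Vera ∩ Farrukh ∩ Viktor ∩ Gita: 13:00–13:30.
Windows ≥ 75 min: (none).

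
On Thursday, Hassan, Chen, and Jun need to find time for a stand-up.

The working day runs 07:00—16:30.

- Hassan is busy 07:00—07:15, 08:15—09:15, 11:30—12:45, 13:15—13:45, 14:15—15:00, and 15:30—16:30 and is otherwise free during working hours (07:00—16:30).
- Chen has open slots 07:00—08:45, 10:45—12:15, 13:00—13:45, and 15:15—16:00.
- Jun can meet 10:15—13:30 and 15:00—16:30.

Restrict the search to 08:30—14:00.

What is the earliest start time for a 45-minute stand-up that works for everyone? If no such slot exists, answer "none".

10:45

Hassan free within 07:00–16:30: 07:15–08:15, 09:15–11:30, 12:45–13:15, 13:45–14:15, 15:00–15:30.
Hassan ∩ Chen: 07:15–08:15, 10:45–11:30, 13:00–13:15, 15:15–15:30.
Hassan ∩ Chen ∩ Jun: 10:45–11:30, 13:00–13:15, 15:15–15:30.
Restricted to 08:30–14:00: 10:45–11:30, 13:00–13:15.
Windows ≥ 45 min: 10:45–11:30.
Earliest such window starts at 10:45.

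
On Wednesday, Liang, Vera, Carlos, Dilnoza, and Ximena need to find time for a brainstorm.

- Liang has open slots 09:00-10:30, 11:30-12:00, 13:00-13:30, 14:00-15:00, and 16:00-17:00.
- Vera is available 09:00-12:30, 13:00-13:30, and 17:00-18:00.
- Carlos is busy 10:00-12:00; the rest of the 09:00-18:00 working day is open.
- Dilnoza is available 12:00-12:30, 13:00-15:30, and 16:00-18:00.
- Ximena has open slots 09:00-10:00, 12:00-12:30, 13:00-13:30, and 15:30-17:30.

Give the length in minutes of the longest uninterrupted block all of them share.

30 minutes

Carlos free within 09:00–18:00: 09:00–10:00, 12:00–18:00.
Liang ∩ Vera: 09:00–10:30, 11:30–12:00, 13:00–13:30.
Liang ∩ Vera ∩ Carlos: 09:00–10:00, 13:00–13:30.
Liang ∩ Vera ∩ Carlos ∩ Dilnoza: 13:00–13:30.
Liang ∩ Vera ∩ Carlos ∩ Dilnoza ∩ Ximena: 13:00–13:30.
Single common window of 30 minutes.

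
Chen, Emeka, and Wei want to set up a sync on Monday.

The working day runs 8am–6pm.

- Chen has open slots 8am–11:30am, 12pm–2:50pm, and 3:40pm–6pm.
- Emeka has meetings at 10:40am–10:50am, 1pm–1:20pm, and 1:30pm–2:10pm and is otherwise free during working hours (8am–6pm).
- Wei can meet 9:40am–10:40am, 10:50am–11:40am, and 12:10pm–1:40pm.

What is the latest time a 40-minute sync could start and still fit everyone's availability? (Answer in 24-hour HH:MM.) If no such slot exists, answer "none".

Emeka free within 08:00–18:00: 08:00–10:40, 10:50–13:00, 13:20–13:30, 14:10–18:00.
Chen ∩ Emeka: 08:00–10:40, 10:50–11:30, 12:00–13:00, 13:20–13:30, 14:10–14:50, 15:40–18:00.
Chen ∩ Emeka ∩ Wei: 09:40–10:40, 10:50–11:30, 12:10–13:00, 13:20–13:30.
Windows ≥ 40 min: 09:40–10:40, 10:50–11:30, 12:10–13:00.
Latest start in the last window 12:10–13:00 is 13:00 − 40 min = 12:20.

12:20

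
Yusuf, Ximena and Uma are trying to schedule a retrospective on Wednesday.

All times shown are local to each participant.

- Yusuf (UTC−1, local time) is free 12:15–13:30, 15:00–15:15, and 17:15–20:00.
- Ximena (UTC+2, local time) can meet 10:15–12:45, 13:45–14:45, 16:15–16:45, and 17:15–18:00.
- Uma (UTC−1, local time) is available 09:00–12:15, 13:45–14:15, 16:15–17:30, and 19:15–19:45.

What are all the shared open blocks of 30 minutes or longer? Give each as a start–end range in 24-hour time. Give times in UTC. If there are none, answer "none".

none

Yusuf → UTC: 13:15–14:30, 16:00–16:15, 18:15–21:00.
Ximena → UTC: 08:15–10:45, 11:45–12:45, 14:15–14:45, 15:15–16:00.
Uma → UTC: 10:00–13:15, 14:45–15:15, 17:15–18:30, 20:15–20:45.
Yusuf ∩ Ximena: 14:15–14:30.
Yusuf ∩ Ximena ∩ Uma: (none).
Windows ≥ 30 min: (none).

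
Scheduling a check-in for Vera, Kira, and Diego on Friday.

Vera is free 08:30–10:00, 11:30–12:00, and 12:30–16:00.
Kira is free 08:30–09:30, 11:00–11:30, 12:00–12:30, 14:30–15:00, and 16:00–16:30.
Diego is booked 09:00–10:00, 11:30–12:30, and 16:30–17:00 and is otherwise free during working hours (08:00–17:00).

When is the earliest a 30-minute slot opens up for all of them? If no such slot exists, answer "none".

Diego free within 08:00–17:00: 08:00–09:00, 10:00–11:30, 12:30–16:30.
Vera ∩ Kira: 08:30–09:30, 14:30–15:00.
Vera ∩ Kira ∩ Diego: 08:30–09:00, 14:30–15:00.
Windows ≥ 30 min: 08:30–09:00, 14:30–15:00.
Earliest such window starts at 08:30.

08:30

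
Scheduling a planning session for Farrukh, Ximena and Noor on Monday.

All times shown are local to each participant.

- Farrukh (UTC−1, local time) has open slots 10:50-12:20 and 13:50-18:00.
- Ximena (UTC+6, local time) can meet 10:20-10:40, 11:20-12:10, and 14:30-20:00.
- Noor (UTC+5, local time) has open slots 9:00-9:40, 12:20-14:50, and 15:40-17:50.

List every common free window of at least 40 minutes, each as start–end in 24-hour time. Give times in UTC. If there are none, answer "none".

Farrukh → UTC: 11:50–13:20, 14:50–19:00.
Ximena → UTC: 04:20–04:40, 05:20–06:10, 08:30–14:00.
Noor → UTC: 04:00–04:40, 07:20–09:50, 10:40–12:50.
Farrukh ∩ Ximena: 11:50–13:20.
Farrukh ∩ Ximena ∩ Noor: 11:50–12:50.
Windows ≥ 40 min: 11:50–12:50.

11:50–12:50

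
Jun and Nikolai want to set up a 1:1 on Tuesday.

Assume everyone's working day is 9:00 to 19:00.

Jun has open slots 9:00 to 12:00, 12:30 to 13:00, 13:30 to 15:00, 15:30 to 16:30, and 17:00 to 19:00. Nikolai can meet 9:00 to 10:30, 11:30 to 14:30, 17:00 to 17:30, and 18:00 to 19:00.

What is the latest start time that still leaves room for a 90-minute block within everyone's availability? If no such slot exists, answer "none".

09:00

Jun ∩ Nikolai: 09:00–10:30, 11:30–12:00, 12:30–13:00, 13:30–14:30, 17:00–17:30, 18:00–19:00.
Windows ≥ 90 min: 09:00–10:30.
Latest start in the last window 09:00–10:30 is 10:30 − 90 min = 09:00.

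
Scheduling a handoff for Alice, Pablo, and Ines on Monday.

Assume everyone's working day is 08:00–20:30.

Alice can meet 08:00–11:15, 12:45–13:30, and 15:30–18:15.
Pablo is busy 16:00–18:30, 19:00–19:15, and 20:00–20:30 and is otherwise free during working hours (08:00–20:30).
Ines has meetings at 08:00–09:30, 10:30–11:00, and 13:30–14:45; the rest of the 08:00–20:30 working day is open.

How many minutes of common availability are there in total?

Pablo free within 08:00–20:30: 08:00–16:00, 18:30–19:00, 19:15–20:00.
Ines free within 08:00–20:30: 09:30–10:30, 11:00–13:30, 14:45–20:30.
Alice ∩ Pablo: 08:00–11:15, 12:45–13:30, 15:30–16:00.
Alice ∩ Pablo ∩ Ines: 09:30–10:30, 11:00–11:15, 12:45–13:30, 15:30–16:00.
Total common minutes: 60 + 15 + 45 + 30 = 150.

150 minutes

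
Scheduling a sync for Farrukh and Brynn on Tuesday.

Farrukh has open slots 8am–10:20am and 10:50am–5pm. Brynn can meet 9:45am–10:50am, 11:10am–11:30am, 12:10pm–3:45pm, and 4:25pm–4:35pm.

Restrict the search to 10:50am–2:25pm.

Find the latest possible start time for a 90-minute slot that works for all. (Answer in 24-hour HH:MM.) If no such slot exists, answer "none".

12:55

Farrukh ∩ Brynn: 09:45–10:20, 11:10–11:30, 12:10–15:45, 16:25–16:35.
Restricted to 10:50–14:25: 11:10–11:30, 12:10–14:25.
Windows ≥ 90 min: 12:10–14:25.
Latest start in the last window 12:10–14:25 is 14:25 − 90 min = 12:55.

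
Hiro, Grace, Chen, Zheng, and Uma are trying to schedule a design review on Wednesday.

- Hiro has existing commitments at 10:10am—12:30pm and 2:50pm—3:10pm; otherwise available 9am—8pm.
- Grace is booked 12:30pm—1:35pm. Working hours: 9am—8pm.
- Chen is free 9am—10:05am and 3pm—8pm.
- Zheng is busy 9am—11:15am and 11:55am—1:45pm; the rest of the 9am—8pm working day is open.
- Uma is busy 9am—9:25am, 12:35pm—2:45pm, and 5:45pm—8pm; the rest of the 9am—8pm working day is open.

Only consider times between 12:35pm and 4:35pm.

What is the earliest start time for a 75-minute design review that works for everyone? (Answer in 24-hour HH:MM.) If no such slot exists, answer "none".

15:10

Hiro free within 09:00–20:00: 09:00–10:10, 12:30–14:50, 15:10–20:00.
Grace free within 09:00–20:00: 09:00–12:30, 13:35–20:00.
Zheng free within 09:00–20:00: 11:15–11:55, 13:45–20:00.
Uma free within 09:00–20:00: 09:25–12:35, 14:45–17:45.
Hiro ∩ Grace: 09:00–10:10, 13:35–14:50, 15:10–20:00.
Hiro ∩ Grace ∩ Chen: 09:00–10:05, 15:10–20:00.
Hiro ∩ Grace ∩ Chen ∩ Zheng: 15:10–20:00.
Hiro ∩ Grace ∩ Chen ∩ Zheng ∩ Uma: 15:10–17:45.
Restricted to 12:35–16:35: 15:10–16:35.
Windows ≥ 75 min: 15:10–16:35.
Earliest such window starts at 15:10.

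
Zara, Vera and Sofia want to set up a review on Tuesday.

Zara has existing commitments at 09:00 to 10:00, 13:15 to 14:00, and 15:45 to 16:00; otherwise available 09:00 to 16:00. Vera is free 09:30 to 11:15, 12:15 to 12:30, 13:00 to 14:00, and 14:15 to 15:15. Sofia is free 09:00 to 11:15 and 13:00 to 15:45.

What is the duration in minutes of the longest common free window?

75 minutes

Zara free within 09:00–16:00: 10:00–13:15, 14:00–15:45.
Zara ∩ Vera: 10:00–11:15, 12:15–12:30, 13:00–13:15, 14:15–15:15.
Zara ∩ Vera ∩ Sofia: 10:00–11:15, 13:00–13:15, 14:15–15:15.
Common window lengths: 75, 15, 60 min; longest is 75.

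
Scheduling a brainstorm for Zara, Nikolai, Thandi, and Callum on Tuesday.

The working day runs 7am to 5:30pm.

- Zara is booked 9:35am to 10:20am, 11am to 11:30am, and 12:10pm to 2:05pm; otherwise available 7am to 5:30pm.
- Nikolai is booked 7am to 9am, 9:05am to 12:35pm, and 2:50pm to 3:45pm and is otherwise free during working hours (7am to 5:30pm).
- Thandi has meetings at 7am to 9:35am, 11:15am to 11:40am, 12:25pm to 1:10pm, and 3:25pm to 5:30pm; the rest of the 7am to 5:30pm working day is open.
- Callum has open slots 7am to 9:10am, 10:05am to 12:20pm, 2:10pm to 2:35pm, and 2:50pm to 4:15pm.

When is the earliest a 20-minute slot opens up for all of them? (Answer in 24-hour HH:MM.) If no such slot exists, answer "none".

14:10

Zara free within 07:00–17:30: 07:00–09:35, 10:20–11:00, 11:30–12:10, 14:05–17:30.
Nikolai free within 07:00–17:30: 09:00–09:05, 12:35–14:50, 15:45–17:30.
Thandi free within 07:00–17:30: 09:35–11:15, 11:40–12:25, 13:10–15:25.
Zara ∩ Nikolai: 09:00–09:05, 14:05–14:50, 15:45–17:30.
Zara ∩ Nikolai ∩ Thandi: 14:05–14:50.
Zara ∩ Nikolai ∩ Thandi ∩ Callum: 14:10–14:35.
Windows ≥ 20 min: 14:10–14:35.
Earliest such window starts at 14:10.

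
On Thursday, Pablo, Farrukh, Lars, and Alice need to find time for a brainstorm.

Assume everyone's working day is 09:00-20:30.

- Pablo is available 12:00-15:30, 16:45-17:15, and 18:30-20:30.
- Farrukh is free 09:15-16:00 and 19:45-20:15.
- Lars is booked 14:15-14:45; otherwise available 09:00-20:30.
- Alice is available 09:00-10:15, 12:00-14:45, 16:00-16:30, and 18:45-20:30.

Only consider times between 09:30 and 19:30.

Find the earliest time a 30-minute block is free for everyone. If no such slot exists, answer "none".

Lars free within 09:00–20:30: 09:00–14:15, 14:45–20:30.
Pablo ∩ Farrukh: 12:00–15:30, 19:45–20:15.
Pablo ∩ Farrukh ∩ Lars: 12:00–14:15, 14:45–15:30, 19:45–20:15.
Pablo ∩ Farrukh ∩ Lars ∩ Alice: 12:00–14:15, 19:45–20:15.
Restricted to 09:30–19:30: 12:00–14:15.
Windows ≥ 30 min: 12:00–14:15.
Earliest such window starts at 12:00.

12:00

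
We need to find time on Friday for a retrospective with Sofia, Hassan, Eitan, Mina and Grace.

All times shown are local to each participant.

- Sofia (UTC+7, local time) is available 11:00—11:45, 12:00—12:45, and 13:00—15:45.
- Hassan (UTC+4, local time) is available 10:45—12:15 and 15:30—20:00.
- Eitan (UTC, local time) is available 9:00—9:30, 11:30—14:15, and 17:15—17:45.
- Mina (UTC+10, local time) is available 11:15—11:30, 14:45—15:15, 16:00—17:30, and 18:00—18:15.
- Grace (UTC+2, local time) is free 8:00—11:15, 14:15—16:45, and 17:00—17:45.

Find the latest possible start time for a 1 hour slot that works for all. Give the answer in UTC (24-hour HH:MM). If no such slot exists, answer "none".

Sofia → UTC: 04:00–04:45, 05:00–05:45, 06:00–08:45.
Hassan → UTC: 06:45–08:15, 11:30–16:00.
Eitan → UTC: 09:00–09:30, 11:30–14:15, 17:15–17:45.
Mina → UTC: 01:15–01:30, 04:45–05:15, 06:00–07:30, 08:00–08:15.
Grace → UTC: 06:00–09:15, 12:15–14:45, 15:00–15:45.
Sofia ∩ Hassan: 06:45–08:15.
Sofia ∩ Hassan ∩ Eitan: (none).
Sofia ∩ Hassan ∩ Eitan ∩ Mina: (none).
Sofia ∩ Hassan ∩ Eitan ∩ Mina ∩ Grace: (none).
Windows ≥ 60 min: (none).

none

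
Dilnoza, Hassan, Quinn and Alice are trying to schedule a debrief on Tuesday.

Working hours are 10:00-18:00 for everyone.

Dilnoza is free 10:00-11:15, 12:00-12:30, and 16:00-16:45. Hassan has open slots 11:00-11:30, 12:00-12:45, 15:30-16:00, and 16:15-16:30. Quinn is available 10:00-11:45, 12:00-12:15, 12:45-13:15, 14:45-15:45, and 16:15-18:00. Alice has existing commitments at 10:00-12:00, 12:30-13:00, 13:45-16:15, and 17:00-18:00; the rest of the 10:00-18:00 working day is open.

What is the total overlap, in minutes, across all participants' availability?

Alice free within 10:00–18:00: 12:00–12:30, 13:00–13:45, 16:15–17:00.
Dilnoza ∩ Hassan: 11:00–11:15, 12:00–12:30, 16:15–16:30.
Dilnoza ∩ Hassan ∩ Quinn: 11:00–11:15, 12:00–12:15, 16:15–16:30.
Dilnoza ∩ Hassan ∩ Quinn ∩ Alice: 12:00–12:15, 16:15–16:30.
Total common minutes: 15 + 15 = 30.

30 minutes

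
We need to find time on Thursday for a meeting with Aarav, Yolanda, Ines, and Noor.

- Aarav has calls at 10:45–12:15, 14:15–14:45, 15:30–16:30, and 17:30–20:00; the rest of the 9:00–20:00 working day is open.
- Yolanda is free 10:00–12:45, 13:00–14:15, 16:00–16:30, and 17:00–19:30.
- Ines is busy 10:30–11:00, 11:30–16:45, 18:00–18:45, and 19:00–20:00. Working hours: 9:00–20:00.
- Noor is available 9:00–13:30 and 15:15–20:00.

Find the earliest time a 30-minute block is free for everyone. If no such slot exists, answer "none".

Aarav free within 09:00–20:00: 09:00–10:45, 12:15–14:15, 14:45–15:30, 16:30–17:30.
Ines free within 09:00–20:00: 09:00–10:30, 11:00–11:30, 16:45–18:00, 18:45–19:00.
Aarav ∩ Yolanda: 10:00–10:45, 12:15–12:45, 13:00–14:15, 17:00–17:30.
Aarav ∩ Yolanda ∩ Ines: 10:00–10:30, 17:00–17:30.
Aarav ∩ Yolanda ∩ Ines ∩ Noor: 10:00–10:30, 17:00–17:30.
Windows ≥ 30 min: 10:00–10:30, 17:00–17:30.
Earliest such window starts at 10:00.

10:00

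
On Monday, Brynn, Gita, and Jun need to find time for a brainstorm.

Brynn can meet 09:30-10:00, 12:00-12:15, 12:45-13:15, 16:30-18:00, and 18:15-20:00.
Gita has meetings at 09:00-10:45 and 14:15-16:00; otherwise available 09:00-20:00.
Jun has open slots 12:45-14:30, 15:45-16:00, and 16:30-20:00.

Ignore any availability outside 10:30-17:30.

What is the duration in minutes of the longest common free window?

60 minutes

Gita free within 09:00–20:00: 10:45–14:15, 16:00–20:00.
Brynn ∩ Gita: 12:00–12:15, 12:45–13:15, 16:30–18:00, 18:15–20:00.
Brynn ∩ Gita ∩ Jun: 12:45–13:15, 16:30–18:00, 18:15–20:00.
Restricted to 10:30–17:30: 12:45–13:15, 16:30–17:30.
Common window lengths: 30, 60 min; longest is 60.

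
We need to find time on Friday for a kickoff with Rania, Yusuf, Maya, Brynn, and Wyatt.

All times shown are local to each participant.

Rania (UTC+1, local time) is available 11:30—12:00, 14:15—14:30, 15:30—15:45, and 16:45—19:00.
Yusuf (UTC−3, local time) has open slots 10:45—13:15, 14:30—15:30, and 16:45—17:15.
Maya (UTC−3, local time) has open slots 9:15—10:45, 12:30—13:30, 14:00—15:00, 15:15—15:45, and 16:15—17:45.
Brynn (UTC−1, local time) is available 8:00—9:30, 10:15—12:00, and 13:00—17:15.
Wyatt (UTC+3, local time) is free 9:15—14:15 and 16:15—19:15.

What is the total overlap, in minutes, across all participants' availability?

Rania → UTC: 10:30–11:00, 13:15–13:30, 14:30–14:45, 15:45–18:00.
Yusuf → UTC: 13:45–16:15, 17:30–18:30, 19:45–20:15.
Maya → UTC: 12:15–13:45, 15:30–16:30, 17:00–18:00, 18:15–18:45, 19:15–20:45.
Brynn → UTC: 09:00–10:30, 11:15–13:00, 14:00–18:15.
Wyatt → UTC: 06:15–11:15, 13:15–16:15.
Rania ∩ Yusuf: 14:30–14:45, 15:45–16:15, 17:30–18:00.
Rania ∩ Yusuf ∩ Maya: 15:45–16:15, 17:30–18:00.
Rania ∩ Yusuf ∩ Maya ∩ Brynn: 15:45–16:15, 17:30–18:00.
Rania ∩ Yusuf ∩ Maya ∩ Brynn ∩ Wyatt: 15:45–16:15.
Total common minutes: 30.

30 minutes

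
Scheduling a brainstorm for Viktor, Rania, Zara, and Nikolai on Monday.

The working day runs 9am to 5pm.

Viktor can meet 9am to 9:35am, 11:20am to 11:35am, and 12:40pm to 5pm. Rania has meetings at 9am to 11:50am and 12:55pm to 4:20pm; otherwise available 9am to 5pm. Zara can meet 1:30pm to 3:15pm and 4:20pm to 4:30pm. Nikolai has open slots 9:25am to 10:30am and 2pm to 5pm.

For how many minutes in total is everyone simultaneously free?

10 minutes

Rania free within 09:00–17:00: 11:50–12:55, 16:20–17:00.
Viktor ∩ Rania: 12:40–12:55, 16:20–17:00.
Viktor ∩ Rania ∩ Zara: 16:20–16:30.
Viktor ∩ Rania ∩ Zara ∩ Nikolai: 16:20–16:30.
Total common minutes: 10.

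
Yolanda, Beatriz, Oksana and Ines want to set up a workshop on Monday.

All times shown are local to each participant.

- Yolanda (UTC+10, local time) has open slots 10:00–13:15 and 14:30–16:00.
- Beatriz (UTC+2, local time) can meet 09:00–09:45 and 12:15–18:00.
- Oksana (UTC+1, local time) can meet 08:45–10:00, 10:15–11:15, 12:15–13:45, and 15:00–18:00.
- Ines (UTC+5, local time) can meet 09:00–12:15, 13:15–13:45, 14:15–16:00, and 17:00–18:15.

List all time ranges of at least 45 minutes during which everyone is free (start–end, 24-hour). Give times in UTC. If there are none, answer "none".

none

Yolanda → UTC: 00:00–03:15, 04:30–06:00.
Beatriz → UTC: 07:00–07:45, 10:15–16:00.
Oksana → UTC: 07:45–09:00, 09:15–10:15, 11:15–12:45, 14:00–17:00.
Ines → UTC: 04:00–07:15, 08:15–08:45, 09:15–11:00, 12:00–13:15.
Yolanda ∩ Beatriz: (none).
Yolanda ∩ Beatriz ∩ Oksana: (none).
Yolanda ∩ Beatriz ∩ Oksana ∩ Ines: (none).
Windows ≥ 45 min: (none).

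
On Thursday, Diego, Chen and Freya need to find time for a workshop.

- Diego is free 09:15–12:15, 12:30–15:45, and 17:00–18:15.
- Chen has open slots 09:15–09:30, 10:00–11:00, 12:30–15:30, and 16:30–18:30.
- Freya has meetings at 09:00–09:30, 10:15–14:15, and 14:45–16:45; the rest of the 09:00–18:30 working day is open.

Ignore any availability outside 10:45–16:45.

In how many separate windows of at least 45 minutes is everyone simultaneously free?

0

Freya free within 09:00–18:30: 09:30–10:15, 14:15–14:45, 16:45–18:30.
Diego ∩ Chen: 09:15–09:30, 10:00–11:00, 12:30–15:30, 17:00–18:15.
Diego ∩ Chen ∩ Freya: 10:00–10:15, 14:15–14:45, 17:00–18:15.
Restricted to 10:45–16:45: 14:15–14:45.
Windows ≥ 45 min: (none).
That's 0 windows.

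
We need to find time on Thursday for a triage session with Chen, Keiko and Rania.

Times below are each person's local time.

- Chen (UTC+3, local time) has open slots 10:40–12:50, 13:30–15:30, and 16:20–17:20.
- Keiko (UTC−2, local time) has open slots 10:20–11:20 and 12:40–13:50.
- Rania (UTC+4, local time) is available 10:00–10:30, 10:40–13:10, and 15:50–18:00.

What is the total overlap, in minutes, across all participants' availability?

Chen → UTC: 07:40–09:50, 10:30–12:30, 13:20–14:20.
Keiko → UTC: 12:20–13:20, 14:40–15:50.
Rania → UTC: 06:00–06:30, 06:40–09:10, 11:50–14:00.
Chen ∩ Keiko: 12:20–12:30.
Chen ∩ Keiko ∩ Rania: 12:20–12:30.
Total common minutes: 10.

10 minutes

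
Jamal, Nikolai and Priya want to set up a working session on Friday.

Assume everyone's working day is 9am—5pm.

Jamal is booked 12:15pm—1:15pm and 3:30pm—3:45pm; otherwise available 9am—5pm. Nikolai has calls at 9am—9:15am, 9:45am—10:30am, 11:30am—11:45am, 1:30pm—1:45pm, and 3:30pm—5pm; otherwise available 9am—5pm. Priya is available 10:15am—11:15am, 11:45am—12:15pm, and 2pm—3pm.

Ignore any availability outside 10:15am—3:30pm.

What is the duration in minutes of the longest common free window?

Jamal free within 09:00–17:00: 09:00–12:15, 13:15–15:30, 15:45–17:00.
Nikolai free within 09:00–17:00: 09:15–09:45, 10:30–11:30, 11:45–13:30, 13:45–15:30.
Jamal ∩ Nikolai: 09:15–09:45, 10:30–11:30, 11:45–12:15, 13:15–13:30, 13:45–15:30.
Jamal ∩ Nikolai ∩ Priya: 10:30–11:15, 11:45–12:15, 14:00–15:00.
Restricted to 10:15–15:30: 10:30–11:15, 11:45–12:15, 14:00–15:00.
Common window lengths: 45, 30, 60 min; longest is 60.

60 minutes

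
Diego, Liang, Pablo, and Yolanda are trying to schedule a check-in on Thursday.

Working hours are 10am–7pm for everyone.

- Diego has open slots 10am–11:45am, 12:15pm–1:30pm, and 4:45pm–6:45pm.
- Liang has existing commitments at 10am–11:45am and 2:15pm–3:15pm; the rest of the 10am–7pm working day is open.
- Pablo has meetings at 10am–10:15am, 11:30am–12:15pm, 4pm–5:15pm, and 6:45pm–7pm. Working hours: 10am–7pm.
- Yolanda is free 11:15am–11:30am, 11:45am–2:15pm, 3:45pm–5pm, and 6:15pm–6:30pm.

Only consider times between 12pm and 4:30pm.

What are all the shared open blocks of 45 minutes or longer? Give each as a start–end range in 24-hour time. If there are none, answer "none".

12:15–13:30

Liang free within 10:00–19:00: 11:45–14:15, 15:15–19:00.
Pablo free within 10:00–19:00: 10:15–11:30, 12:15–16:00, 17:15–18:45.
Diego ∩ Liang: 12:15–13:30, 16:45–18:45.
Diego ∩ Liang ∩ Pablo: 12:15–13:30, 17:15–18:45.
Diego ∩ Liang ∩ Pablo ∩ Yolanda: 12:15–13:30, 18:15–18:30.
Restricted to 12:00–16:30: 12:15–13:30.
Windows ≥ 45 min: 12:15–13:30.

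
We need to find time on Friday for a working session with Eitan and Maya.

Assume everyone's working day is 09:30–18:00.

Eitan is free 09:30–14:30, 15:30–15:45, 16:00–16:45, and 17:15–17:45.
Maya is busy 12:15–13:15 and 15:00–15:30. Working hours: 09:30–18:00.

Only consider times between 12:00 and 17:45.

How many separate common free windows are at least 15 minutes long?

5

Maya free within 09:30–18:00: 09:30–12:15, 13:15–15:00, 15:30–18:00.
Eitan ∩ Maya: 09:30–12:15, 13:15–14:30, 15:30–15:45, 16:00–16:45, 17:15–17:45.
Restricted to 12:00–17:45: 12:00–12:15, 13:15–14:30, 15:30–15:45, 16:00–16:45, 17:15–17:45.
Windows ≥ 15 min: 12:00–12:15, 13:15–14:30, 15:30–15:45, 16:00–16:45, 17:15–17:45.
That's 5 windows.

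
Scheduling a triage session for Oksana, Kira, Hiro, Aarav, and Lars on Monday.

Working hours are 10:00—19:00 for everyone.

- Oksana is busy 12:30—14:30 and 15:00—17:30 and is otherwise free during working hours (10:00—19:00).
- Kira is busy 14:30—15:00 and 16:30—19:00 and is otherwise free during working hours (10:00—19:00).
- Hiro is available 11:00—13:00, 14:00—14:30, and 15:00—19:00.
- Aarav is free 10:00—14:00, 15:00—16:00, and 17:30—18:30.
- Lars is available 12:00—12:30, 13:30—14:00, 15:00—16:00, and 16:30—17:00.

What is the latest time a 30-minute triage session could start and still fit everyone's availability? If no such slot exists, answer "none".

Oksana free within 10:00–19:00: 10:00–12:30, 14:30–15:00, 17:30–19:00.
Kira free within 10:00–19:00: 10:00–14:30, 15:00–16:30.
Oksana ∩ Kira: 10:00–12:30.
Oksana ∩ Kira ∩ Hiro: 11:00–12:30.
Oksana ∩ Kira ∩ Hiro ∩ Aarav: 11:00–12:30.
Oksana ∩ Kira ∩ Hiro ∩ Aarav ∩ Lars: 12:00–12:30.
Windows ≥ 30 min: 12:00–12:30.
Latest start in the last window 12:00–12:30 is 12:30 − 30 min = 12:00.

12:00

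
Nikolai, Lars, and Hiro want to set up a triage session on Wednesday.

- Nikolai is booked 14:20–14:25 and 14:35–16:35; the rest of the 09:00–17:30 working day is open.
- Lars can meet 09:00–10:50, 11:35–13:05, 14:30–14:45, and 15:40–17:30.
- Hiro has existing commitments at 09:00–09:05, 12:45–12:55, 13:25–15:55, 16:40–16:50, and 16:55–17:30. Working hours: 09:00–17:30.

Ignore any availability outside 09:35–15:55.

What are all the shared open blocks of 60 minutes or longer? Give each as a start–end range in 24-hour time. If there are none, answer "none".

09:35–10:50, 11:35–12:45

Nikolai free within 09:00–17:30: 09:00–14:20, 14:25–14:35, 16:35–17:30.
Hiro free within 09:00–17:30: 09:05–12:45, 12:55–13:25, 15:55–16:40, 16:50–16:55.
Nikolai ∩ Lars: 09:00–10:50, 11:35–13:05, 14:30–14:35, 16:35–17:30.
Nikolai ∩ Lars ∩ Hiro: 09:05–10:50, 11:35–12:45, 12:55–13:05, 16:35–16:40, 16:50–16:55.
Restricted to 09:35–15:55: 09:35–10:50, 11:35–12:45, 12:55–13:05.
Windows ≥ 60 min: 09:35–10:50, 11:35–12:45.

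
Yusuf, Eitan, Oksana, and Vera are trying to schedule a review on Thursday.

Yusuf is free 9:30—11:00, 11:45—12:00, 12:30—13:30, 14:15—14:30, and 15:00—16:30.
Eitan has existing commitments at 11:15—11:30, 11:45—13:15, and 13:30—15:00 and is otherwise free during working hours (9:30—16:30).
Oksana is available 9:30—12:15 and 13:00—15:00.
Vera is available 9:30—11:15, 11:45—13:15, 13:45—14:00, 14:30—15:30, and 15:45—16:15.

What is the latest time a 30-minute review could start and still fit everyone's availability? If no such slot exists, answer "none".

10:30

Eitan free within 09:30–16:30: 09:30–11:15, 11:30–11:45, 13:15–13:30, 15:00–16:30.
Yusuf ∩ Eitan: 09:30–11:00, 13:15–13:30, 15:00–16:30.
Yusuf ∩ Eitan ∩ Oksana: 09:30–11:00, 13:15–13:30.
Yusuf ∩ Eitan ∩ Oksana ∩ Vera: 09:30–11:00.
Windows ≥ 30 min: 09:30–11:00.
Latest start in the last window 09:30–11:00 is 11:00 − 30 min = 10:30.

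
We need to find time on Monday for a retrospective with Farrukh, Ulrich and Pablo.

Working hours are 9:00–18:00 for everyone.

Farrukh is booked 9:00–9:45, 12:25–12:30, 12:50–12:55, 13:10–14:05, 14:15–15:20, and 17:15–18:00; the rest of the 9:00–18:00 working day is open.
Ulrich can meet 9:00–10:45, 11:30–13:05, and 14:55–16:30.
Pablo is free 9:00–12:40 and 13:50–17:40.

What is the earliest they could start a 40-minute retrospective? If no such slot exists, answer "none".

09:45

Farrukh free within 09:00–18:00: 09:45–12:25, 12:30–12:50, 12:55–13:10, 14:05–14:15, 15:20–17:15.
Farrukh ∩ Ulrich: 09:45–10:45, 11:30–12:25, 12:30–12:50, 12:55–13:05, 15:20–16:30.
Farrukh ∩ Ulrich ∩ Pablo: 09:45–10:45, 11:30–12:25, 12:30–12:40, 15:20–16:30.
Windows ≥ 40 min: 09:45–10:45, 11:30–12:25, 15:20–16:30.
Earliest such window starts at 09:45.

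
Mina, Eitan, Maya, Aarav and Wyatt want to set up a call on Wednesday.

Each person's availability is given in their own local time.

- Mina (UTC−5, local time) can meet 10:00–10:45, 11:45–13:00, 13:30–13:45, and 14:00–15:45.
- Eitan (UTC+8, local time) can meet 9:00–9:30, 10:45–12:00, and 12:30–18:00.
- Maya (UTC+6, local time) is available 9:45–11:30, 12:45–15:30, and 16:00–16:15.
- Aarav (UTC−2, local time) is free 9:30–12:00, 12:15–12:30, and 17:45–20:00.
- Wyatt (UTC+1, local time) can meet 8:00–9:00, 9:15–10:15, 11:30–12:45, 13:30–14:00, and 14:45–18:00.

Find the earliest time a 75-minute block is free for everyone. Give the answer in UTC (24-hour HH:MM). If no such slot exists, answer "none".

none

Mina → UTC: 15:00–15:45, 16:45–18:00, 18:30–18:45, 19:00–20:45.
Eitan → UTC: 01:00–01:30, 02:45–04:00, 04:30–10:00.
Maya → UTC: 03:45–05:30, 06:45–09:30, 10:00–10:15.
Aarav → UTC: 11:30–14:00, 14:15–14:30, 19:45–22:00.
Wyatt → UTC: 07:00–08:00, 08:15–09:15, 10:30–11:45, 12:30–13:00, 13:45–17:00.
Mina ∩ Eitan: (none).
Mina ∩ Eitan ∩ Maya: (none).
Mina ∩ Eitan ∩ Maya ∩ Aarav: (none).
Mina ∩ Eitan ∩ Maya ∩ Aarav ∩ Wyatt: (none).
Windows ≥ 75 min: (none).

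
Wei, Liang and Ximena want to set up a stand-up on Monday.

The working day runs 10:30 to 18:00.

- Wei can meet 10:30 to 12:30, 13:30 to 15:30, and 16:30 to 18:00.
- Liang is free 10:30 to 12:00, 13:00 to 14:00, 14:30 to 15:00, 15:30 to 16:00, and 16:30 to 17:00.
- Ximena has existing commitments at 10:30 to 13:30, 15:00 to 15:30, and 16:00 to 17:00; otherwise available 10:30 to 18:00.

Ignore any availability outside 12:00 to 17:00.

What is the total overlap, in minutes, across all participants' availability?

60 minutes

Ximena free within 10:30–18:00: 13:30–15:00, 15:30–16:00, 17:00–18:00.
Wei ∩ Liang: 10:30–12:00, 13:30–14:00, 14:30–15:00, 16:30–17:00.
Wei ∩ Liang ∩ Ximena: 13:30–14:00, 14:30–15:00.
Restricted to 12:00–17:00: 13:30–14:00, 14:30–15:00.
Total common minutes: 30 + 30 = 60.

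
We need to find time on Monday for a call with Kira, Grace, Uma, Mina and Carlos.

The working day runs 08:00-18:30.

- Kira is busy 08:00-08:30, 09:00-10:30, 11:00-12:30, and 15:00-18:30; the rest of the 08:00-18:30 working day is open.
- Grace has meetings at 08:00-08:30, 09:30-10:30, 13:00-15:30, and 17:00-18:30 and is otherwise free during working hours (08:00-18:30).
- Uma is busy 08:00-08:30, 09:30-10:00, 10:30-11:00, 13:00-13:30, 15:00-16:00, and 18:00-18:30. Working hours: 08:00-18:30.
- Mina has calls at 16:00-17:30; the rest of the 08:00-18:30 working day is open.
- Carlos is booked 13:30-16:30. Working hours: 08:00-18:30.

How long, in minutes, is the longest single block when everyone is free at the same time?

Kira free within 08:00–18:30: 08:30–09:00, 10:30–11:00, 12:30–15:00.
Grace free within 08:00–18:30: 08:30–09:30, 10:30–13:00, 15:30–17:00.
Uma free within 08:00–18:30: 08:30–09:30, 10:00–10:30, 11:00–13:00, 13:30–15:00, 16:00–18:00.
Mina free within 08:00–18:30: 08:00–16:00, 17:30–18:30.
Carlos free within 08:00–18:30: 08:00–13:30, 16:30–18:30.
Kira ∩ Grace: 08:30–09:00, 10:30–11:00, 12:30–13:00.
Kira ∩ Grace ∩ Uma: 08:30–09:00, 12:30–13:00.
Kira ∩ Grace ∩ Uma ∩ Mina: 08:30–09:00, 12:30–13:00.
Kira ∩ Grace ∩ Uma ∩ Mina ∩ Carlos: 08:30–09:00, 12:30–13:00.
Common window lengths: 30, 30 min; longest is 30.

30 minutes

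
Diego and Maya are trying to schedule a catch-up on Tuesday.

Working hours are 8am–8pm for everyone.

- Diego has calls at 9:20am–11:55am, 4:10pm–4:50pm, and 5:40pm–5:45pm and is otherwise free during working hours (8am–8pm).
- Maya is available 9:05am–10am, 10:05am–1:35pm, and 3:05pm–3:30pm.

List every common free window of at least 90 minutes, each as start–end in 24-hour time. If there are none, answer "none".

11:55–13:35

Diego free within 08:00–20:00: 08:00–09:20, 11:55–16:10, 16:50–17:40, 17:45–20:00.
Diego ∩ Maya: 09:05–09:20, 11:55–13:35, 15:05–15:30.
Windows ≥ 90 min: 11:55–13:35.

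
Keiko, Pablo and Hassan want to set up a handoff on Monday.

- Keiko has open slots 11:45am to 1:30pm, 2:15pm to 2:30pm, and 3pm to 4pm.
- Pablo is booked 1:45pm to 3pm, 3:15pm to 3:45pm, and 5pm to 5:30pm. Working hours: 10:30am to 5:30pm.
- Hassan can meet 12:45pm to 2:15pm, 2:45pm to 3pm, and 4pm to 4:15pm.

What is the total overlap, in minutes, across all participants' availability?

45 minutes

Pablo free within 10:30–17:30: 10:30–13:45, 15:00–15:15, 15:45–17:00.
Keiko ∩ Pablo: 11:45–13:30, 15:00–15:15, 15:45–16:00.
Keiko ∩ Pablo ∩ Hassan: 12:45–13:30.
Total common minutes: 45.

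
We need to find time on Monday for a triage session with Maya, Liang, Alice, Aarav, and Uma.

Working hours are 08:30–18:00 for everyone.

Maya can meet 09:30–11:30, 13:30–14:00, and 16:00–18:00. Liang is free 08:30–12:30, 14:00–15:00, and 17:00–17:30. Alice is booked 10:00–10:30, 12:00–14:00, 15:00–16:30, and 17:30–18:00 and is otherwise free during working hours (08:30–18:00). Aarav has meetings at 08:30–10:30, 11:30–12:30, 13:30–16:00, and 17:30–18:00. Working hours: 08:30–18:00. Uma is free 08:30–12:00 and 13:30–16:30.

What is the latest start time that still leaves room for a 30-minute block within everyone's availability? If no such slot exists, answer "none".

11:00

Alice free within 08:30–18:00: 08:30–10:00, 10:30–12:00, 14:00–15:00, 16:30–17:30.
Aarav free within 08:30–18:00: 10:30–11:30, 12:30–13:30, 16:00–17:30.
Maya ∩ Liang: 09:30–11:30, 17:00–17:30.
Maya ∩ Liang ∩ Alice: 09:30–10:00, 10:30–11:30, 17:00–17:30.
Maya ∩ Liang ∩ Alice ∩ Aarav: 10:30–11:30, 17:00–17:30.
Maya ∩ Liang ∩ Alice ∩ Aarav ∩ Uma: 10:30–11:30.
Windows ≥ 30 min: 10:30–11:30.
Latest start in the last window 10:30–11:30 is 11:30 − 30 min = 11:00.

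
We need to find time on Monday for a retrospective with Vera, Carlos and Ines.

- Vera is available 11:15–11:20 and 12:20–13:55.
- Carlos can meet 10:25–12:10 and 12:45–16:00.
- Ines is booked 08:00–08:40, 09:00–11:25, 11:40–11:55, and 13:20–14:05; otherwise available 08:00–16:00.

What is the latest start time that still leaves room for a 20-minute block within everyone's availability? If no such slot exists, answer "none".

Ines free within 08:00–16:00: 08:40–09:00, 11:25–11:40, 11:55–13:20, 14:05–16:00.
Vera ∩ Carlos: 11:15–11:20, 12:45–13:55.
Vera ∩ Carlos ∩ Ines: 12:45–13:20.
Windows ≥ 20 min: 12:45–13:20.
Latest start in the last window 12:45–13:20 is 13:20 − 20 min = 13:00.

13:00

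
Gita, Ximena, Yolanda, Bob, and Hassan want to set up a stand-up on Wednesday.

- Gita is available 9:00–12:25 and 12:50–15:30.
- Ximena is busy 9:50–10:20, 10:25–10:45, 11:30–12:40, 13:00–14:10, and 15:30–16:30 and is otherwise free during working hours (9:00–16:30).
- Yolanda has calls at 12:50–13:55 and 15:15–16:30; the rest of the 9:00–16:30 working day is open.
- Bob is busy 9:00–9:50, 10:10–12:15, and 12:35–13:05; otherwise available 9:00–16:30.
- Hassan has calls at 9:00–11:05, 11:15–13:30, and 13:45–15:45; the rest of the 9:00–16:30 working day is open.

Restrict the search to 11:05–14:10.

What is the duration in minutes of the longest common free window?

Ximena free within 09:00–16:30: 09:00–09:50, 10:20–10:25, 10:45–11:30, 12:40–13:00, 14:10–15:30.
Yolanda free within 09:00–16:30: 09:00–12:50, 13:55–15:15.
Bob free within 09:00–16:30: 09:50–10:10, 12:15–12:35, 13:05–16:30.
Hassan free within 09:00–16:30: 11:05–11:15, 13:30–13:45, 15:45–16:30.
Gita ∩ Ximena: 09:00–09:50, 10:20–10:25, 10:45–11:30, 12:50–13:00, 14:10–15:30.
Gita ∩ Ximena ∩ Yolanda: 09:00–09:50, 10:20–10:25, 10:45–11:30, 14:10–15:15.
Gita ∩ Ximena ∩ Yolanda ∩ Bob: 14:10–15:15.
Gita ∩ Ximena ∩ Yolanda ∩ Bob ∩ Hassan: (none).
Restricted to 11:05–14:10: (none).
No common window.

0 minutes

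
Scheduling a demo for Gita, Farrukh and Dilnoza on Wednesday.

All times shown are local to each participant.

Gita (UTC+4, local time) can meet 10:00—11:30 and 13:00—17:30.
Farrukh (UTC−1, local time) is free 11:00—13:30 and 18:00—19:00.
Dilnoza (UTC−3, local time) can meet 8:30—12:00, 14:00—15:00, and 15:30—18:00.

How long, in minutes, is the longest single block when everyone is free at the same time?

Gita → UTC: 06:00–07:30, 09:00–13:30.
Farrukh → UTC: 12:00–14:30, 19:00–20:00.
Dilnoza → UTC: 11:30–15:00, 17:00–18:00, 18:30–21:00.
Gita ∩ Farrukh: 12:00–13:30.
Gita ∩ Farrukh ∩ Dilnoza: 12:00–13:30.
Single common window of 90 minutes.

90 minutes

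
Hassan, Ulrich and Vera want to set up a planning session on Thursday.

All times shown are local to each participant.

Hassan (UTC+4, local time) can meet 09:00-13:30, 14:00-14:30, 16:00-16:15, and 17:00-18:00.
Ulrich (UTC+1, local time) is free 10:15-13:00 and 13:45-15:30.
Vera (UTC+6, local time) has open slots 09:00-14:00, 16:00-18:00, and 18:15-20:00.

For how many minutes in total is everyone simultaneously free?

90 minutes

Hassan → UTC: 05:00–09:30, 10:00–10:30, 12:00–12:15, 13:00–14:00.
Ulrich → UTC: 09:15–12:00, 12:45–14:30.
Vera → UTC: 03:00–08:00, 10:00–12:00, 12:15–14:00.
Hassan ∩ Ulrich: 09:15–09:30, 10:00–10:30, 13:00–14:00.
Hassan ∩ Ulrich ∩ Vera: 10:00–10:30, 13:00–14:00.
Total common minutes: 30 + 60 = 90.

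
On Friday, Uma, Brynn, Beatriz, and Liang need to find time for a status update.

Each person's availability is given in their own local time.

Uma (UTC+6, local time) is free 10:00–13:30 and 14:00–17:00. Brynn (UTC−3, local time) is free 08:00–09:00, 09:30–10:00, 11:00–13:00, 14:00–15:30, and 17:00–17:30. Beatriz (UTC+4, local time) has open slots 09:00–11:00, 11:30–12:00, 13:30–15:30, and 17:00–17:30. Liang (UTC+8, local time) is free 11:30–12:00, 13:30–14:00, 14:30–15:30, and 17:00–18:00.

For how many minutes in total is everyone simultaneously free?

Uma → UTC: 04:00–07:30, 08:00–11:00.
Brynn → UTC: 11:00–12:00, 12:30–13:00, 14:00–16:00, 17:00–18:30, 20:00–20:30.
Beatriz → UTC: 05:00–07:00, 07:30–08:00, 09:30–11:30, 13:00–13:30.
Liang → UTC: 03:30–04:00, 05:30–06:00, 06:30–07:30, 09:00–10:00.
Uma ∩ Brynn: (none).
Uma ∩ Brynn ∩ Beatriz: (none).
Uma ∩ Brynn ∩ Beatriz ∩ Liang: (none).
Total common minutes: 0.

0 minutes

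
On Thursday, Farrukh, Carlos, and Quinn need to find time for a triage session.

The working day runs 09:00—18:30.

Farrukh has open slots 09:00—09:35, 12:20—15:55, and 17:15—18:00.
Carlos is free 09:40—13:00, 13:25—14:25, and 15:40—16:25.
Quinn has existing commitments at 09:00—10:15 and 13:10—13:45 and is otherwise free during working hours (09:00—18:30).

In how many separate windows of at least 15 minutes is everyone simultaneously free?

Quinn free within 09:00–18:30: 10:15–13:10, 13:45–18:30.
Farrukh ∩ Carlos: 12:20–13:00, 13:25–14:25, 15:40–15:55.
Farrukh ∩ Carlos ∩ Quinn: 12:20–13:00, 13:45–14:25, 15:40–15:55.
Windows ≥ 15 min: 12:20–13:00, 13:45–14:25, 15:40–15:55.
That's 3 windows.

3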